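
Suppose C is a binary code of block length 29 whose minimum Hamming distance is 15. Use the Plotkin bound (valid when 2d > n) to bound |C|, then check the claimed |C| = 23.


Plotkin bound M ≤ 30; given |C| = 23 ≤ bound (satisfied).

Check applicability: 2d = 30, n = 29.
2d − n = 1 > 0, so Plotkin applies.
Compute d/(2d−n) = 15/1 ≈ 15.0000.
⌊d/(2d−n)⌋ = 15.
Plotkin bound: M ≤ 2·15 = 30.
Given |C| = 23, check: satisfied.
This |C| is below the Plotkin bound.


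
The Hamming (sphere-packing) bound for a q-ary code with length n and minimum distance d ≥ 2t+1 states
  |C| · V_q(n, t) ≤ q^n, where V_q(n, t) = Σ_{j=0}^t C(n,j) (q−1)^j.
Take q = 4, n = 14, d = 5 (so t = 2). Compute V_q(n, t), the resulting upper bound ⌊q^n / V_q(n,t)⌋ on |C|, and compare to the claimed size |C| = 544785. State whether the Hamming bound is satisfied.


V_q(n, t) = 862, q^n = 268435456, Hamming bound = 311410, |C| = 544785 > bound (violated).

Step 1: Compute V_q(n, t) = Σ_{j=0}^2 C(n, j) (q−1)^j.
  j = 0: C(14,0)·(3)^0 = 1·1 = 1.
  j = 1: C(14,1)·(3)^1 = 14·3 = 42.
  j = 2: C(14,2)·(3)^2 = 91·9 = 819.
  V_q(n, t) = 1 + 42 + 819 = 862.
Step 2: q^n = 4^14 = 268435456.
Step 3: Hamming bound ⌊q^n / V_q(n,t)⌋ = ⌊268435456/862⌋ = 311410.
Step 4: Compare |C| = 544785 to 311410: violated.
The claimed |C| lies above the Hamming bound, so no 4-ary code of length 14 with d ≥ 5 can have 544785 codewords.


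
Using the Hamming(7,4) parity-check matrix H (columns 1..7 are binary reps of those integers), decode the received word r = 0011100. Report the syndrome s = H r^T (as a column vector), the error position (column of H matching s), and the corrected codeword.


s = (0, 1, 0)^T, error position = 2, corrected codeword c = 0111100

Compute s = H r^T mod 2 one row at a time:
  s_1 = 1 + 1 + 0 + 0 = 2 ≡ 0 (mod 2).
  s_2 = 0 + 1 + 0 + 0 = 1 ≡ 1 (mod 2).
  s_3 = 0 + 1 + 1 + 0 = 2 ≡ 0 (mod 2).
s = (0, 1, 0)^T — this equals column 2 of H (binary 010), so error is at position 2.
Correct: flip bit 2 of r = 0011100 to get c = 0111100.


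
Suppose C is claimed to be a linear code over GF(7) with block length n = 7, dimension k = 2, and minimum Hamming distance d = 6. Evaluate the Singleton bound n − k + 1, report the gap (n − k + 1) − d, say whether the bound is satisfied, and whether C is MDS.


Singleton RHS = n − k + 1 = 6, slack = 0, bound satisfied, MDS.

Singleton bound: d ≤ n − k + 1.
Here n = 7, k = 2, so n − k + 1 = 6.
Given d = 6, check d ≤ 6: YES.
Slack = (n − k + 1) − d = 0.
The code is MDS (slack = 0).
Description: the claimed parameters are [7, 2, 6]_7; such a code would be MDS (meets Singleton bound).


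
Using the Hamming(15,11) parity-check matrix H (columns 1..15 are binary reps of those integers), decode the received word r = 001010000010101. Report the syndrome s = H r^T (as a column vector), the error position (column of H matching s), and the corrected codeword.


s = (1, 1, 1, 1)^T, error position = 15, corrected codeword c = 001010000010100

Compute s = H r^T mod 2 one row at a time:
  s_1 = 0 + 0 + 0 + 1 + 0 + 1 + 0 + 1 = 3 ≡ 1 (mod 2).
  s_2 = 0 + 1 + 0 + 0 + 0 + 1 + 0 + 1 = 3 ≡ 1 (mod 2).
  s_3 = 0 + 1 + 0 + 0 + 0 + 1 + 0 + 1 = 3 ≡ 1 (mod 2).
  s_4 = 0 + 1 + 1 + 0 + 0 + 1 + 1 + 1 = 5 ≡ 1 (mod 2).
s = (1, 1, 1, 1)^T — this equals column 15 of H (binary 1111), so error is at position 15.
Correct: flip bit 15 of r = 001010000010101 to get c = 001010000010100.


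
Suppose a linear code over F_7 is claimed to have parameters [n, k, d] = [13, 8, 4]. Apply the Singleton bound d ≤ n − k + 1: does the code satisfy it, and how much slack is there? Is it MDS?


Singleton RHS = n − k + 1 = 6, slack = 2, bound satisfied, not MDS.

Singleton bound: d ≤ n − k + 1.
Here n = 13, k = 8, so n − k + 1 = 6.
Given d = 4, check d ≤ 6: YES.
Slack = (n − k + 1) − d = 2.
The code is NOT MDS (slack = 2 > 0).
Description: the claimed parameters are [13, 8, 4]_7; such a code would be non-MDS.


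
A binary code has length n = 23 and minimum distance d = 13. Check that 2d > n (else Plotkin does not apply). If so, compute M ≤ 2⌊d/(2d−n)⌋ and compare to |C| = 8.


Plotkin bound M ≤ 8; given |C| = 8 ≤ bound (satisfied).

Check applicability: 2d = 26, n = 23.
2d − n = 3 > 0, so Plotkin applies.
Compute d/(2d−n) = 13/3 ≈ 4.3333.
⌊d/(2d−n)⌋ = 4.
Plotkin bound: M ≤ 2·4 = 8.
Given |C| = 8, check: satisfied.
This |C| is at the Plotkin bound.


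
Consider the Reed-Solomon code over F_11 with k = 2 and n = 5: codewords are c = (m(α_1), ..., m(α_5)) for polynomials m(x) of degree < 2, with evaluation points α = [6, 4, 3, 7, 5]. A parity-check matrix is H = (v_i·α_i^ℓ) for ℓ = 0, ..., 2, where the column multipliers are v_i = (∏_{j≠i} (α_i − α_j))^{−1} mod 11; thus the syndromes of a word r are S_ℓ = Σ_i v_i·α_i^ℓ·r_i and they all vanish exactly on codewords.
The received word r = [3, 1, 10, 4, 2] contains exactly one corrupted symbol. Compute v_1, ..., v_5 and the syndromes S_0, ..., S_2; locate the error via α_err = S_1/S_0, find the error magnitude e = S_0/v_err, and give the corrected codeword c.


S = (5, 4, 1), error at position 3, error magnitude e = 10, c = [3, 1, 0, 4, 2].

Step 1: column multipliers v_i = (∏_{j≠i}(α_i − α_j))^{−1} mod 11.
  i = 1 (α = 6): (6−4)(6−3)(6−7)(6−5) = 2·3·(−1)·1 = −6 ≡ 5, so v_1 = 5^{−1} = 9 (mod 11).
  i = 2 (α = 4): (4−6)(4−3)(4−7)(4−5) = (−2)·1·(−3)·(−1) = −6 ≡ 5, so v_2 = 5^{−1} = 9 (mod 11).
  i = 3 (α = 3): (3−6)(3−4)(3−7)(3−5) = (−3)·(−1)·(−4)·(−2) = 24 ≡ 2, so v_3 = 2^{−1} = 6 (mod 11).
  i = 4 (α = 7): (7−6)(7−4)(7−3)(7−5) = 1·3·4·2 = 24 ≡ 2, so v_4 = 2^{−1} = 6 (mod 11).
  i = 5 (α = 5): (5−6)(5−4)(5−3)(5−7) = (−1)·1·2·(−2) = 4 ≡ 4, so v_5 = 4^{−1} = 3 (mod 11).
  v = [9, 9, 6, 6, 3].
Step 2: syndromes of r = [3, 1, 10, 4, 2] (all sums mod 11).
  S_0 = Σ v_i r_i = 9·3 + 9·1 + 6·10 + 6·4 + 3·2 = 126 ≡ 5.
  S_1 = Σ v_i α_i r_i = 9·6·3 + 9·4·1 + 6·3·10 + 6·7·4 + 3·5·2 = 576 ≡ 4.
  α_i^2 mod 11 = [3, 5, 9, 5, 3].
  S_2 = Σ v_i α_i^2 r_i = 9·3·3 + 9·5·1 + 6·9·10 + 6·5·4 + 3·3·2 = 804 ≡ 1.
  S = (5, 4, 1) ≠ 0, so r is not a codeword (an error is present).
Step 3: locate the error. For a single error e at position i, S_ℓ = v_i·e·α_i^ℓ, so α_err = S_1/S_0.
  S_0^{−1} = 5^{−1} = 9 (mod 11), so α_err = 4·9 = 36 ≡ 3 = α_3. Error position i = 3.
  Consistency check: S_2/S_1 = 1·3 = 3 ≡ 3 = α_err ✓ (single-error assumption holds).
Step 4: error magnitude e = S_0/v_3 = S_0·∏_{j≠3}(α_3 − α_j) = 5·2 = 10 ≡ 10 (mod 11).
Step 5: correct position 3: c_3 = r_3 − e = 10 − 10 ≡ 0 (mod 11). Hence c = [3, 1, 0, 4, 2].
  Check: interpolating c through the α_i gives m(x) = 8 + 1·x (degree < 2) with m(α_i) = c_i for every i, so c is indeed a codeword.


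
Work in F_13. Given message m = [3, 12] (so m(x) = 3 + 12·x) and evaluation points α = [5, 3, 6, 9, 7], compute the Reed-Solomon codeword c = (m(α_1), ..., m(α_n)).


c = [11, 0, 10, 7, 9]

Message polynomial: m(x) = 3 + 12·x (mod 13).
For each evaluation point α_i, compute m(α_i) mod 13:
  α_1 = 5: Horner steps 12 → 11, so m(5) = 11.
  α_2 = 3: Horner steps 12 → 0, so m(3) = 0.
  α_3 = 6: Horner steps 12 → 10, so m(6) = 10.
  α_4 = 9: Horner steps 12 → 7, so m(9) = 7.
  α_5 = 7: Horner steps 12 → 9, so m(7) = 9.
Codeword c = [11, 0, 10, 7, 9] ∈ F_13^5.


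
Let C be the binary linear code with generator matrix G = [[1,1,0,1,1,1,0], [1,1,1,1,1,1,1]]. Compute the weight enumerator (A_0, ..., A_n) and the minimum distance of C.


Weight distribution: A_0 = 1, A_2 = 1, A_5 = 1, A_7 = 1. Minimum distance d = 2.

Enumerate all 2^2 = 4 messages m ∈ F_2^2.
For each, compute codeword c = mG in F_2^7, then tally its weight.
  m = 00 → c = 0000000, weight = 0.
  m = 10 → c = 1101110, weight = 5.
  m = 01 → c = 1111111, weight = 7.
  m = 11 → c = 0010001, weight = 2.
Tally weights:
  weight 0: 1 codewords.
  weight 2: 1 codewords.
  weight 5: 1 codewords.
  weight 7: 1 codewords.
Minimum distance d = smallest w > 0 with A_w > 0 = 2.
Sanity: Σ A_w = 4 = 2^2 = 4 ✓.


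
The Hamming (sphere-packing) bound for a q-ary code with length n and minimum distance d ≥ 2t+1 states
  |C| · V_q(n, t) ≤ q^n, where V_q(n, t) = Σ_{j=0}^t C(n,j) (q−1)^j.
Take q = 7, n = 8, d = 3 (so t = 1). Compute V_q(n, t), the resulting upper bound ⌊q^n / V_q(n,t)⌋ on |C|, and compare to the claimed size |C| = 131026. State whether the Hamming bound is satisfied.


V_q(n, t) = 49, q^n = 5764801, Hamming bound = 117649, |C| = 131026 > bound (violated).

Step 1: Compute V_q(n, t) = Σ_{j=0}^1 C(n, j) (q−1)^j.
  j = 0: C(8,0)·(6)^0 = 1·1 = 1.
  j = 1: C(8,1)·(6)^1 = 8·6 = 48.
  V_q(n, t) = 1 + 48 = 49.
Step 2: q^n = 7^8 = 5764801.
Step 3: Hamming bound ⌊q^n / V_q(n,t)⌋ = ⌊5764801/49⌋ = 117649.
Step 4: Compare |C| = 131026 to 117649: violated.
The claimed |C| lies above the Hamming bound, so no 7-ary code of length 8 with d ≥ 3 can have 131026 codewords.


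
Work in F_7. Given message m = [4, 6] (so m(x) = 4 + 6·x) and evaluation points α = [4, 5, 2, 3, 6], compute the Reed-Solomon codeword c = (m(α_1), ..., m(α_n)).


c = [0, 6, 2, 1, 5]

Message polynomial: m(x) = 4 + 6·x (mod 7).
For each evaluation point α_i, compute m(α_i) mod 7:
  α_1 = 4: Horner steps 6 → 0, so m(4) = 0.
  α_2 = 5: Horner steps 6 → 6, so m(5) = 6.
  α_3 = 2: Horner steps 6 → 2, so m(2) = 2.
  α_4 = 3: Horner steps 6 → 1, so m(3) = 1.
  α_5 = 6: Horner steps 6 → 5, so m(6) = 5.
Codeword c = [0, 6, 2, 1, 5] ∈ F_7^5.


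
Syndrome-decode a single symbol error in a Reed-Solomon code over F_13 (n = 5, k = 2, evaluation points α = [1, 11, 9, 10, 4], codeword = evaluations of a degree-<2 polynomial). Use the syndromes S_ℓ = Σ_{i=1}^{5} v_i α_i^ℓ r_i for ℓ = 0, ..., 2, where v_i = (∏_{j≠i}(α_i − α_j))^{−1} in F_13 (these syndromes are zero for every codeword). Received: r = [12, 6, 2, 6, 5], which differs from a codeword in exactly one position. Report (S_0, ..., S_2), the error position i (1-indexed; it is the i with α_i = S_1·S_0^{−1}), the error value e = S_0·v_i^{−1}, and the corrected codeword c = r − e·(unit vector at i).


S = (12, 3, 4), error at position 4, error magnitude e = 2, c = [12, 6, 2, 4, 5].

Step 1: column multipliers v_i = (∏_{j≠i}(α_i − α_j))^{−1} mod 13.
  i = 1 (α = 1): (1−11)(1−9)(1−10)(1−4) = (−10)·(−8)·(−9)·(−3) = 2160 ≡ 2, so v_1 = 2^{−1} = 7 (mod 13).
  i = 2 (α = 11): (11−1)(11−9)(11−10)(11−4) = 10·2·1·7 = 140 ≡ 10, so v_2 = 10^{−1} = 4 (mod 13).
  i = 3 (α = 9): (9−1)(9−11)(9−10)(9−4) = 8·(−2)·(−1)·5 = 80 ≡ 2, so v_3 = 2^{−1} = 7 (mod 13).
  i = 4 (α = 10): (10−1)(10−11)(10−9)(10−4) = 9·(−1)·1·6 = −54 ≡ 11, so v_4 = 11^{−1} = 6 (mod 13).
  i = 5 (α = 4): (4−1)(4−11)(4−9)(4−10) = 3·(−7)·(−5)·(−6) = −630 ≡ 7, so v_5 = 7^{−1} = 2 (mod 13).
  v = [7, 4, 7, 6, 2].
Step 2: syndromes of r = [12, 6, 2, 6, 5] (all sums mod 13).
  S_0 = Σ v_i r_i = 7·12 + 4·6 + 7·2 + 6·6 + 2·5 = 168 ≡ 12.
  S_1 = Σ v_i α_i r_i = 7·1·12 + 4·11·6 + 7·9·2 + 6·10·6 + 2·4·5 = 874 ≡ 3.
  α_i^2 mod 13 = [1, 4, 3, 9, 3].
  S_2 = Σ v_i α_i^2 r_i = 7·1·12 + 4·4·6 + 7·3·2 + 6·9·6 + 2·3·5 = 576 ≡ 4.
  S = (12, 3, 4) ≠ 0, so r is not a codeword (an error is present).
Step 3: locate the error. For a single error e at position i, S_ℓ = v_i·e·α_i^ℓ, so α_err = S_1/S_0.
  S_0^{−1} = 12^{−1} = 12 (mod 13), so α_err = 3·12 = 36 ≡ 10 = α_4. Error position i = 4.
  Consistency check: S_2/S_1 = 4·9 = 36 ≡ 10 = α_err ✓ (single-error assumption holds).
Step 4: error magnitude e = S_0/v_4 = S_0·∏_{j≠4}(α_4 − α_j) = 12·11 = 132 ≡ 2 (mod 13).
Step 5: correct position 4: c_4 = r_4 − e = 6 − 2 ≡ 4 (mod 13). Hence c = [12, 6, 2, 4, 5].
  Check: interpolating c through the α_i gives m(x) = 10 + 2·x (degree < 2) with m(α_i) = c_i for every i, so c is indeed a codeword.


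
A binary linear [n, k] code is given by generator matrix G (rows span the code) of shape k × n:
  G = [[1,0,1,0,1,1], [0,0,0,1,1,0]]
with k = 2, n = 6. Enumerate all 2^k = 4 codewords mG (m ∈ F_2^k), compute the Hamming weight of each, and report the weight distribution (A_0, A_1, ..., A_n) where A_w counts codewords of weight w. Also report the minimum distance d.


Weight distribution: A_0 = 1, A_2 = 1, A_4 = 2. Minimum distance d = 2.

Enumerate all 2^2 = 4 messages m ∈ F_2^2.
For each, compute codeword c = mG in F_2^6, then tally its weight.
  m = 00 → c = 000000, weight = 0.
  m = 10 → c = 101011, weight = 4.
  m = 01 → c = 000110, weight = 2.
  m = 11 → c = 101101, weight = 4.
Tally weights:
  weight 0: 1 codewords.
  weight 2: 1 codewords.
  weight 4: 2 codewords.
Minimum distance d = smallest w > 0 with A_w > 0 = 2.
Sanity: Σ A_w = 4 = 2^2 = 4 ✓.


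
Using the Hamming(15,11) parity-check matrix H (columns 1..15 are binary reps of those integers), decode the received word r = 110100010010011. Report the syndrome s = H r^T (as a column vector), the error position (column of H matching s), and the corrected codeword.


s = (0, 1, 0, 1)^T, error position = 5, corrected codeword c = 110110010010011

Compute s = H r^T mod 2 one row at a time:
  s_1 = 1 + 0 + 0 + 1 + 0 + 0 + 1 + 1 = 4 ≡ 0 (mod 2).
  s_2 = 1 + 0 + 0 + 0 + 0 + 0 + 1 + 1 = 3 ≡ 1 (mod 2).
  s_3 = 1 + 0 + 0 + 0 + 0 + 1 + 1 + 1 = 4 ≡ 0 (mod 2).
  s_4 = 1 + 0 + 0 + 0 + 0 + 1 + 0 + 1 = 3 ≡ 1 (mod 2).
s = (0, 1, 0, 1)^T — this equals column 5 of H (binary 0101), so error is at position 5.
Correct: flip bit 5 of r = 110100010010011 to get c = 110110010010011.


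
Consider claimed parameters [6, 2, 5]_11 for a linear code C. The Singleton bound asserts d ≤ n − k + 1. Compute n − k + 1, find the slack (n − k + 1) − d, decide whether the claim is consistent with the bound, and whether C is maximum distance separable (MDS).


Singleton RHS = n − k + 1 = 5, slack = 0, bound satisfied, MDS.

Singleton bound: d ≤ n − k + 1.
Here n = 6, k = 2, so n − k + 1 = 5.
Given d = 5, check d ≤ 5: YES.
Slack = (n − k + 1) − d = 0.
The code is MDS (slack = 0).
Description: the claimed parameters are [6, 2, 5]_11; such a code would be MDS (meets Singleton bound).


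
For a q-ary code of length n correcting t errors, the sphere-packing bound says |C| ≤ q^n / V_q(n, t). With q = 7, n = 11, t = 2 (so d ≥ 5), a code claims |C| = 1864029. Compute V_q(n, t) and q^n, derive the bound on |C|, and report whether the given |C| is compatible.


V_q(n, t) = 2047, q^n = 1977326743, Hamming bound = 965963, |C| = 1864029 > bound (violated).

Step 1: Compute V_q(n, t) = Σ_{j=0}^2 C(n, j) (q−1)^j.
  j = 0: C(11,0)·(6)^0 = 1·1 = 1.
  j = 1: C(11,1)·(6)^1 = 11·6 = 66.
  j = 2: C(11,2)·(6)^2 = 55·36 = 1980.
  V_q(n, t) = 1 + 66 + 1980 = 2047.
Step 2: q^n = 7^11 = 1977326743.
Step 3: Hamming bound ⌊q^n / V_q(n,t)⌋ = ⌊1977326743/2047⌋ = 965963.
Step 4: Compare |C| = 1864029 to 965963: violated.
The claimed |C| lies above the Hamming bound, so no 7-ary code of length 11 with d ≥ 5 can have 1864029 codewords.


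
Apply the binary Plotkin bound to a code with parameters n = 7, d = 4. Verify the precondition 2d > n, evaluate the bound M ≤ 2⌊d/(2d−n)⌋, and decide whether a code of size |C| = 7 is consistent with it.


Plotkin bound M ≤ 8; given |C| = 7 ≤ bound (satisfied).

Check applicability: 2d = 8, n = 7.
2d − n = 1 > 0, so Plotkin applies.
Compute d/(2d−n) = 4/1 ≈ 4.0000.
⌊d/(2d−n)⌋ = 4.
Plotkin bound: M ≤ 2·4 = 8.
Given |C| = 7, check: satisfied.
This |C| is below the Plotkin bound.


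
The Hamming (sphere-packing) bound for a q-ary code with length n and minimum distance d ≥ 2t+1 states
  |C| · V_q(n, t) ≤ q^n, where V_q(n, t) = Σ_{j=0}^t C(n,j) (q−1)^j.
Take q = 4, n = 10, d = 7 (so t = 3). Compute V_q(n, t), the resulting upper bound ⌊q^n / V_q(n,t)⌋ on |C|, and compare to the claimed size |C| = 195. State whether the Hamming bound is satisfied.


V_q(n, t) = 3676, q^n = 1048576, Hamming bound = 285, |C| = 195 ≤ bound (satisfied).

Step 1: Compute V_q(n, t) = Σ_{j=0}^3 C(n, j) (q−1)^j.
  j = 0: C(10,0)·(3)^0 = 1·1 = 1.
  j = 1: C(10,1)·(3)^1 = 10·3 = 30.
  j = 2: C(10,2)·(3)^2 = 45·9 = 405.
  j = 3: C(10,3)·(3)^3 = 120·27 = 3240.
  V_q(n, t) = 1 + 30 + 405 + 3240 = 3676.
Step 2: q^n = 4^10 = 1048576.
Step 3: Hamming bound ⌊q^n / V_q(n,t)⌋ = ⌊1048576/3676⌋ = 285.
Step 4: Compare |C| = 195 to 285: satisfied.
The claimed |C| lies below the Hamming bound.


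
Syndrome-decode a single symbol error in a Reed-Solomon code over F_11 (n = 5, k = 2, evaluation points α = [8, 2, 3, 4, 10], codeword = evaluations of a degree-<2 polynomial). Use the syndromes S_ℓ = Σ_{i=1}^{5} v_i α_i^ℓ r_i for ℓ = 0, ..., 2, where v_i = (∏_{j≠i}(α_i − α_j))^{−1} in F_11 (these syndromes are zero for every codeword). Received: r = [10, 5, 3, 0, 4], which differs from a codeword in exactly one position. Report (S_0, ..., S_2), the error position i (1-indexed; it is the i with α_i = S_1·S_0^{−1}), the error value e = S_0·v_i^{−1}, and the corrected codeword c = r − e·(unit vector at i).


S = (4, 8, 5), error at position 2, error magnitude e = 10, c = [10, 6, 3, 0, 4].

Step 1: column multipliers v_i = (∏_{j≠i}(α_i − α_j))^{−1} mod 11.
  i = 1 (α = 8): (8−2)(8−3)(8−4)(8−10) = 6·5·4·(−2) = −240 ≡ 2, so v_1 = 2^{−1} = 6 (mod 11).
  i = 2 (α = 2): (2−8)(2−3)(2−4)(2−10) = (−6)·(−1)·(−2)·(−8) = 96 ≡ 8, so v_2 = 8^{−1} = 7 (mod 11).
  i = 3 (α = 3): (3−8)(3−2)(3−4)(3−10) = (−5)·1·(−1)·(−7) = −35 ≡ 9, so v_3 = 9^{−1} = 5 (mod 11).
  i = 4 (α = 4): (4−8)(4−2)(4−3)(4−10) = (−4)·2·1·(−6) = 48 ≡ 4, so v_4 = 4^{−1} = 3 (mod 11).
  i = 5 (α = 10): (10−8)(10−2)(10−3)(10−4) = 2·8·7·6 = 672 ≡ 1, so v_5 = 1^{−1} = 1 (mod 11).
  v = [6, 7, 5, 3, 1].
Step 2: syndromes of r = [10, 5, 3, 0, 4] (all sums mod 11).
  S_0 = Σ v_i r_i = 6·10 + 7·5 + 5·3 + 3·0 + 1·4 = 114 ≡ 4.
  S_1 = Σ v_i α_i r_i = 6·8·10 + 7·2·5 + 5·3·3 + 3·4·0 + 1·10·4 = 635 ≡ 8.
  α_i^2 mod 11 = [9, 4, 9, 5, 1].
  S_2 = Σ v_i α_i^2 r_i = 6·9·10 + 7·4·5 + 5·9·3 + 3·5·0 + 1·1·4 = 819 ≡ 5.
  S = (4, 8, 5) ≠ 0, so r is not a codeword (an error is present).
Step 3: locate the error. For a single error e at position i, S_ℓ = v_i·e·α_i^ℓ, so α_err = S_1/S_0.
  S_0^{−1} = 4^{−1} = 3 (mod 11), so α_err = 8·3 = 24 ≡ 2 = α_2. Error position i = 2.
  Consistency check: S_2/S_1 = 5·7 = 35 ≡ 2 = α_err ✓ (single-error assumption holds).
Step 4: error magnitude e = S_0/v_2 = S_0·∏_{j≠2}(α_2 − α_j) = 4·8 = 32 ≡ 10 (mod 11).
Step 5: correct position 2: c_2 = r_2 − e = 5 − 10 ≡ 6 (mod 11). Hence c = [10, 6, 3, 0, 4].
  Check: interpolating c through the α_i gives m(x) = 1 + 8·x (degree < 2) with m(α_i) = c_i for every i, so c is indeed a codeword.


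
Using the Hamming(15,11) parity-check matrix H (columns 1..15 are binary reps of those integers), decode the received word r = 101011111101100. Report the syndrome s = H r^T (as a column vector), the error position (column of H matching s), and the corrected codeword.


s = (1, 1, 0, 0)^T, error position = 12, corrected codeword c = 101011111100100

Compute s = H r^T mod 2 one row at a time:
  s_1 = 1 + 1 + 1 + 0 + 1 + 1 + 0 + 0 = 5 ≡ 1 (mod 2).
  s_2 = 0 + 1 + 1 + 1 + 1 + 1 + 0 + 0 = 5 ≡ 1 (mod 2).
  s_3 = 0 + 1 + 1 + 1 + 1 + 0 + 0 + 0 = 4 ≡ 0 (mod 2).
  s_4 = 1 + 1 + 1 + 1 + 1 + 0 + 1 + 0 = 6 ≡ 0 (mod 2).
s = (1, 1, 0, 0)^T — this equals column 12 of H (binary 1100), so error is at position 12.
Correct: flip bit 12 of r = 101011111101100 to get c = 101011111100100.


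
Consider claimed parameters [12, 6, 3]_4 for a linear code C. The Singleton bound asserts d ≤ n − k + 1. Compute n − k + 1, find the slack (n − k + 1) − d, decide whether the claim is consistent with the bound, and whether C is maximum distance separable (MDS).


Singleton RHS = n − k + 1 = 7, slack = 4, bound satisfied, not MDS.

Singleton bound: d ≤ n − k + 1.
Here n = 12, k = 6, so n − k + 1 = 7.
Given d = 3, check d ≤ 7: YES.
Slack = (n − k + 1) − d = 4.
The code is NOT MDS (slack = 4 > 0).
Description: the claimed parameters are [12, 6, 3]_4; such a code would be non-MDS.


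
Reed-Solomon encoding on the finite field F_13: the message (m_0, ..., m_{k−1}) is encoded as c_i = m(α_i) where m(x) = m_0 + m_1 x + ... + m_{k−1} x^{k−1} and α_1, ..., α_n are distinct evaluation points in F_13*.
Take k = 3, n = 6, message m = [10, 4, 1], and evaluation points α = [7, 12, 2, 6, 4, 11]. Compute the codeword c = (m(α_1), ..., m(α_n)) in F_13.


c = [9, 7, 9, 5, 3, 6]

Message polynomial: m(x) = 10 + 4·x + 1·x^2 (mod 13).
For each evaluation point α_i, compute m(α_i) mod 13:
  α_1 = 7: Horner steps 1 → 11 → 9, so m(7) = 9.
  α_2 = 12: Horner steps 1 → 3 → 7, so m(12) = 7.
  α_3 = 2: Horner steps 1 → 6 → 9, so m(2) = 9.
  α_4 = 6: Horner steps 1 → 10 → 5, so m(6) = 5.
  α_5 = 4: Horner steps 1 → 8 → 3, so m(4) = 3.
  α_6 = 11: Horner steps 1 → 2 → 6, so m(11) = 6.
Codeword c = [9, 7, 9, 5, 3, 6] ∈ F_13^6.


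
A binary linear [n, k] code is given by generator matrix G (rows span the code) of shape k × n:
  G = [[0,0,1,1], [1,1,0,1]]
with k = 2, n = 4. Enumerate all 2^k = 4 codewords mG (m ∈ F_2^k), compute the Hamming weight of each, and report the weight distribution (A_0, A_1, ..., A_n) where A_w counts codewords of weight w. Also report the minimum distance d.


Weight distribution: A_0 = 1, A_2 = 1, A_3 = 2. Minimum distance d = 2.

Enumerate all 2^2 = 4 messages m ∈ F_2^2.
For each, compute codeword c = mG in F_2^4, then tally its weight.
  m = 00 → c = 0000, weight = 0.
  m = 10 → c = 0011, weight = 2.
  m = 01 → c = 1101, weight = 3.
  m = 11 → c = 1110, weight = 3.
Tally weights:
  weight 0: 1 codewords.
  weight 2: 1 codewords.
  weight 3: 2 codewords.
Minimum distance d = smallest w > 0 with A_w > 0 = 2.
Sanity: Σ A_w = 4 = 2^2 = 4 ✓.


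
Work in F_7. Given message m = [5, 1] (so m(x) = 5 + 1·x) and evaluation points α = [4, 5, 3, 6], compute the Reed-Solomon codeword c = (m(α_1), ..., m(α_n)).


c = [2, 3, 1, 4]

Message polynomial: m(x) = 5 + 1·x (mod 7).
For each evaluation point α_i, compute m(α_i) mod 7:
  α_1 = 4: Horner steps 1 → 2, so m(4) = 2.
  α_2 = 5: Horner steps 1 → 3, so m(5) = 3.
  α_3 = 3: Horner steps 1 → 1, so m(3) = 1.
  α_4 = 6: Horner steps 1 → 4, so m(6) = 4.
Codeword c = [2, 3, 1, 4] ∈ F_7^4.


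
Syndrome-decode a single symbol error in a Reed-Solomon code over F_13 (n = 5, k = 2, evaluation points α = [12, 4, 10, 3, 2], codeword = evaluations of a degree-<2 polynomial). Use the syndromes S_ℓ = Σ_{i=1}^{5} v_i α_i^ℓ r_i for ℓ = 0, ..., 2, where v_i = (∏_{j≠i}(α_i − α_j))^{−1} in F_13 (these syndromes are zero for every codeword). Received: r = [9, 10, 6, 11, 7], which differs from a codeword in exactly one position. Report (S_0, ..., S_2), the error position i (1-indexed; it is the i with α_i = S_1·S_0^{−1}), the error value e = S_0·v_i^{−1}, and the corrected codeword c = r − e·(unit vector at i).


S = (11, 7, 8), error at position 4, error magnitude e = 9, c = [9, 10, 6, 2, 7].

Step 1: column multipliers v_i = (∏_{j≠i}(α_i − α_j))^{−1} mod 13.
  i = 1 (α = 12): (12−4)(12−10)(12−3)(12−2) = 8·2·9·10 = 1440 ≡ 10, so v_1 = 10^{−1} = 4 (mod 13).
  i = 2 (α = 4): (4−12)(4−10)(4−3)(4−2) = (−8)·(−6)·1·2 = 96 ≡ 5, so v_2 = 5^{−1} = 8 (mod 13).
  i = 3 (α = 10): (10−12)(10−4)(10−3)(10−2) = (−2)·6·7·8 = −672 ≡ 4, so v_3 = 4^{−1} = 10 (mod 13).
  i = 4 (α = 3): (3−12)(3−4)(3−10)(3−2) = (−9)·(−1)·(−7)·1 = −63 ≡ 2, so v_4 = 2^{−1} = 7 (mod 13).
  i = 5 (α = 2): (2−12)(2−4)(2−10)(2−3) = (−10)·(−2)·(−8)·(−1) = 160 ≡ 4, so v_5 = 4^{−1} = 10 (mod 13).
  v = [4, 8, 10, 7, 10].
Step 2: syndromes of r = [9, 10, 6, 11, 7] (all sums mod 13).
  S_0 = Σ v_i r_i = 4·9 + 8·10 + 10·6 + 7·11 + 10·7 = 323 ≡ 11.
  S_1 = Σ v_i α_i r_i = 4·12·9 + 8·4·10 + 10·10·6 + 7·3·11 + 10·2·7 = 1723 ≡ 7.
  α_i^2 mod 13 = [1, 3, 9, 9, 4].
  S_2 = Σ v_i α_i^2 r_i = 4·1·9 + 8·3·10 + 10·9·6 + 7·9·11 + 10·4·7 = 1789 ≡ 8.
  S = (11, 7, 8) ≠ 0, so r is not a codeword (an error is present).
Step 3: locate the error. For a single error e at position i, S_ℓ = v_i·e·α_i^ℓ, so α_err = S_1/S_0.
  S_0^{−1} = 11^{−1} = 6 (mod 13), so α_err = 7·6 = 42 ≡ 3 = α_4. Error position i = 4.
  Consistency check: S_2/S_1 = 8·2 = 16 ≡ 3 = α_err ✓ (single-error assumption holds).
Step 4: error magnitude e = S_0/v_4 = S_0·∏_{j≠4}(α_4 − α_j) = 11·2 = 22 ≡ 9 (mod 13).
Step 5: correct position 4: c_4 = r_4 − e = 11 − 9 ≡ 2 (mod 13). Hence c = [9, 10, 6, 2, 7].
  Check: interpolating c through the α_i gives m(x) = 4 + 8·x (degree < 2) with m(α_i) = c_i for every i, so c is indeed a codeword.


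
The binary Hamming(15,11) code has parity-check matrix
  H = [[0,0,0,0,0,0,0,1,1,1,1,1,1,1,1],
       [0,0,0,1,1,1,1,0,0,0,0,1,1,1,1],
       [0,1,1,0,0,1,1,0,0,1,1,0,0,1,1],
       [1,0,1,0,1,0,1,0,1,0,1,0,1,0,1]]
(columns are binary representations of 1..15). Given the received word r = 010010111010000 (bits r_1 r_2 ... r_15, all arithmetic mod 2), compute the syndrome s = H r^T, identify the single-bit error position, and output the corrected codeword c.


s = (1, 0, 1, 0)^T, error position = 10, corrected codeword c = 010010111110000

Compute s = H r^T mod 2 one row at a time:
  s_1 = 1 + 1 + 0 + 1 + 0 + 0 + 0 + 0 = 3 ≡ 1 (mod 2).
  s_2 = 0 + 1 + 0 + 1 + 0 + 0 + 0 + 0 = 2 ≡ 0 (mod 2).
  s_3 = 1 + 0 + 0 + 1 + 0 + 1 + 0 + 0 = 3 ≡ 1 (mod 2).
  s_4 = 0 + 0 + 1 + 1 + 1 + 1 + 0 + 0 = 4 ≡ 0 (mod 2).
s = (1, 0, 1, 0)^T — this equals column 10 of H (binary 1010), so error is at position 10.
Correct: flip bit 10 of r = 010010111010000 to get c = 010010111110000.


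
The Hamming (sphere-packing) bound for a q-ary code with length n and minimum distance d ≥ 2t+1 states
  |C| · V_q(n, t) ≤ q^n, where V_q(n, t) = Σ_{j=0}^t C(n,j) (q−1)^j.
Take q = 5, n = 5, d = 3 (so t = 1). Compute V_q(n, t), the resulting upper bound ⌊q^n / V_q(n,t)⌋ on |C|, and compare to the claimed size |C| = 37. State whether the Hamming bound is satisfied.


V_q(n, t) = 21, q^n = 3125, Hamming bound = 148, |C| = 37 ≤ bound (satisfied).

Step 1: Compute V_q(n, t) = Σ_{j=0}^1 C(n, j) (q−1)^j.
  j = 0: C(5,0)·(4)^0 = 1·1 = 1.
  j = 1: C(5,1)·(4)^1 = 5·4 = 20.
  V_q(n, t) = 1 + 20 = 21.
Step 2: q^n = 5^5 = 3125.
Step 3: Hamming bound ⌊q^n / V_q(n,t)⌋ = ⌊3125/21⌋ = 148.
Step 4: Compare |C| = 37 to 148: satisfied.
The claimed |C| lies below the Hamming bound.


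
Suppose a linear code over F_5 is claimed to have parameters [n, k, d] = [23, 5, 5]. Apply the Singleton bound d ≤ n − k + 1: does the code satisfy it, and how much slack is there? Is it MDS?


Singleton RHS = n − k + 1 = 19, slack = 14, bound satisfied, not MDS.

Singleton bound: d ≤ n − k + 1.
Here n = 23, k = 5, so n − k + 1 = 19.
Given d = 5, check d ≤ 19: YES.
Slack = (n − k + 1) − d = 14.
The code is NOT MDS (slack = 14 > 0).
Description: the claimed parameters are [23, 5, 5]_5; such a code would be non-MDS.


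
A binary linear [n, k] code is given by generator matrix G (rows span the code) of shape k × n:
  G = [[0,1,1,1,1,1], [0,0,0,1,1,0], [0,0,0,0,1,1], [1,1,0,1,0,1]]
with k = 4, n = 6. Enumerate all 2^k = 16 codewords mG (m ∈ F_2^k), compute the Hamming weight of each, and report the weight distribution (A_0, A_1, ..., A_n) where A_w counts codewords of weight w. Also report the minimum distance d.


Weight distribution: A_0 = 1, A_2 = 4, A_3 = 6, A_4 = 3, A_5 = 2. Minimum distance d = 2.

Enumerate all 2^4 = 16 messages m ∈ F_2^4.
For each, compute codeword c = mG in F_2^6, then tally its weight.
  m = 0000 → c = 000000, weight = 0.
  m = 1000 → c = 011111, weight = 5.
  m = 0100 → c = 000110, weight = 2.
  m = 1100 → c = 011001, weight = 3.
  m = 0010 → c = 000011, weight = 2.
  m = 1010 → c = 011100, weight = 3.
  m = 0110 → c = 000101, weight = 2.
  m = 1110 → c = 011010, weight = 3.
  m = 0001 → c = 110101, weight = 4.
  m = 1001 → c = 101010, weight = 3.
  m = 0101 → c = 110011, weight = 4.
  m = 1101 → c = 101100, weight = 3.
  m = 0011 → c = 110110, weight = 4.
  m = 1011 → c = 101001, weight = 3.
  m = 0111 → c = 110000, weight = 2.
  m = 1111 → c = 101111, weight = 5.
Tally weights:
  weight 0: 1 codewords.
  weight 2: 4 codewords.
  weight 3: 6 codewords.
  weight 4: 3 codewords.
  weight 5: 2 codewords.
Minimum distance d = smallest w > 0 with A_w > 0 = 2.
Sanity: Σ A_w = 16 = 2^4 = 16 ✓.


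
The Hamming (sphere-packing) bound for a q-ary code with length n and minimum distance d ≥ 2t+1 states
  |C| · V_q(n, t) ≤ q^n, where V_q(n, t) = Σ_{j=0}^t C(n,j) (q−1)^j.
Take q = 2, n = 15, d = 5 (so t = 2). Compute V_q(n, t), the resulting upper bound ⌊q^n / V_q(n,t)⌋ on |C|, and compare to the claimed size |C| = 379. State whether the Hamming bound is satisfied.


V_q(n, t) = 121, q^n = 32768, Hamming bound = 270, |C| = 379 > bound (violated).

Step 1: Compute V_q(n, t) = Σ_{j=0}^2 C(n, j) (q−1)^j.
  j = 0: C(15,0)·(1)^0 = 1·1 = 1.
  j = 1: C(15,1)·(1)^1 = 15·1 = 15.
  j = 2: C(15,2)·(1)^2 = 105·1 = 105.
  V_q(n, t) = 1 + 15 + 105 = 121.
Step 2: q^n = 2^15 = 32768.
Step 3: Hamming bound ⌊q^n / V_q(n,t)⌋ = ⌊32768/121⌋ = 270.
Step 4: Compare |C| = 379 to 270: violated.
The claimed |C| lies above the Hamming bound, so no 2-ary code of length 15 with d ≥ 5 can have 379 codewords.


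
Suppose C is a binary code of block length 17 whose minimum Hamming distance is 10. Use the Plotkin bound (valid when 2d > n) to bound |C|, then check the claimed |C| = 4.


Plotkin bound M ≤ 6; given |C| = 4 ≤ bound (satisfied).

Check applicability: 2d = 20, n = 17.
2d − n = 3 > 0, so Plotkin applies.
Compute d/(2d−n) = 10/3 ≈ 3.3333.
⌊d/(2d−n)⌋ = 3.
Plotkin bound: M ≤ 2·3 = 6.
Given |C| = 4, check: satisfied.
This |C| is below the Plotkin bound.


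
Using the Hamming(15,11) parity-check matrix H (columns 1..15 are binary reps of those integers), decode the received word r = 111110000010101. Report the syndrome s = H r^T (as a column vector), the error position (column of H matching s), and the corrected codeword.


s = (1, 0, 0, 0)^T, error position = 8, corrected codeword c = 111110010010101

Compute s = H r^T mod 2 one row at a time:
  s_1 = 0 + 0 + 0 + 1 + 0 + 1 + 0 + 1 = 3 ≡ 1 (mod 2).
  s_2 = 1 + 1 + 0 + 0 + 0 + 1 + 0 + 1 = 4 ≡ 0 (mod 2).
  s_3 = 1 + 1 + 0 + 0 + 0 + 1 + 0 + 1 = 4 ≡ 0 (mod 2).
  s_4 = 1 + 1 + 1 + 0 + 0 + 1 + 1 + 1 = 6 ≡ 0 (mod 2).
s = (1, 0, 0, 0)^T — this equals column 8 of H (binary 1000), so error is at position 8.
Correct: flip bit 8 of r = 111110000010101 to get c = 111110010010101.


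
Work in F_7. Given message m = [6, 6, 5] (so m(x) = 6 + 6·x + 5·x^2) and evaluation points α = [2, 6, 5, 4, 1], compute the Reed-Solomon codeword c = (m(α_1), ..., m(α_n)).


c = [3, 5, 0, 5, 3]

Message polynomial: m(x) = 6 + 6·x + 5·x^2 (mod 7).
For each evaluation point α_i, compute m(α_i) mod 7:
  α_1 = 2: Horner steps 5 → 2 → 3, so m(2) = 3.
  α_2 = 6: Horner steps 5 → 1 → 5, so m(6) = 5.
  α_3 = 5: Horner steps 5 → 3 → 0, so m(5) = 0.
  α_4 = 4: Horner steps 5 → 5 → 5, so m(4) = 5.
  α_5 = 1: Horner steps 5 → 4 → 3, so m(1) = 3.
Codeword c = [3, 5, 0, 5, 3] ∈ F_7^5.


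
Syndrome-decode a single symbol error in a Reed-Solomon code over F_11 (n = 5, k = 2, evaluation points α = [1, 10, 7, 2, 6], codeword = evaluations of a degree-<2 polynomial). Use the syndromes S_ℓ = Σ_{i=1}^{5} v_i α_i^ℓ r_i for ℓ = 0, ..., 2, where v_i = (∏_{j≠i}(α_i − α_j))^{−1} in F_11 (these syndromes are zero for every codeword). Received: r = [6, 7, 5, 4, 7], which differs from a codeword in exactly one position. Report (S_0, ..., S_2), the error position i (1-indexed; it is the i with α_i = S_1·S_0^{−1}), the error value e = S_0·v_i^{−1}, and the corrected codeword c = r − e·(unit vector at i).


S = (5, 6, 5), error at position 2, error magnitude e = 8, c = [6, 10, 5, 4, 7].

Step 1: column multipliers v_i = (∏_{j≠i}(α_i − α_j))^{−1} mod 11.
  i = 1 (α = 1): (1−10)(1−7)(1−2)(1−6) = (−9)·(−6)·(−1)·(−5) = 270 ≡ 6, so v_1 = 6^{−1} = 2 (mod 11).
  i = 2 (α = 10): (10−1)(10−7)(10−2)(10−6) = 9·3·8·4 = 864 ≡ 6, so v_2 = 6^{−1} = 2 (mod 11).
  i = 3 (α = 7): (7−1)(7−10)(7−2)(7−6) = 6·(−3)·5·1 = −90 ≡ 9, so v_3 = 9^{−1} = 5 (mod 11).
  i = 4 (α = 2): (2−1)(2−10)(2−7)(2−6) = 1·(−8)·(−5)·(−4) = −160 ≡ 5, so v_4 = 5^{−1} = 9 (mod 11).
  i = 5 (α = 6): (6−1)(6−10)(6−7)(6−2) = 5·(−4)·(−1)·4 = 80 ≡ 3, so v_5 = 3^{−1} = 4 (mod 11).
  v = [2, 2, 5, 9, 4].
Step 2: syndromes of r = [6, 7, 5, 4, 7] (all sums mod 11).
  S_0 = Σ v_i r_i = 2·6 + 2·7 + 5·5 + 9·4 + 4·7 = 115 ≡ 5.
  S_1 = Σ v_i α_i r_i = 2·1·6 + 2·10·7 + 5·7·5 + 9·2·4 + 4·6·7 = 567 ≡ 6.
  α_i^2 mod 11 = [1, 1, 5, 4, 3].
  S_2 = Σ v_i α_i^2 r_i = 2·1·6 + 2·1·7 + 5·5·5 + 9·4·4 + 4·3·7 = 379 ≡ 5.
  S = (5, 6, 5) ≠ 0, so r is not a codeword (an error is present).
Step 3: locate the error. For a single error e at position i, S_ℓ = v_i·e·α_i^ℓ, so α_err = S_1/S_0.
  S_0^{−1} = 5^{−1} = 9 (mod 11), so α_err = 6·9 = 54 ≡ 10 = α_2. Error position i = 2.
  Consistency check: S_2/S_1 = 5·2 = 10 ≡ 10 = α_err ✓ (single-error assumption holds).
Step 4: error magnitude e = S_0/v_2 = S_0·∏_{j≠2}(α_2 − α_j) = 5·6 = 30 ≡ 8 (mod 11).
Step 5: correct position 2: c_2 = r_2 − e = 7 − 8 ≡ 10 (mod 11). Hence c = [6, 10, 5, 4, 7].
  Check: interpolating c through the α_i gives m(x) = 8 + 9·x (degree < 2) with m(α_i) = c_i for every i, so c is indeed a codeword.


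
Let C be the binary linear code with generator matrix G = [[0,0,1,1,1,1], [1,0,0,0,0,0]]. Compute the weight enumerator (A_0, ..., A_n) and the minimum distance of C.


Weight distribution: A_0 = 1, A_1 = 1, A_4 = 1, A_5 = 1. Minimum distance d = 1.

Enumerate all 2^2 = 4 messages m ∈ F_2^2.
For each, compute codeword c = mG in F_2^6, then tally its weight.
  m = 00 → c = 000000, weight = 0.
  m = 10 → c = 001111, weight = 4.
  m = 01 → c = 100000, weight = 1.
  m = 11 → c = 101111, weight = 5.
Tally weights:
  weight 0: 1 codewords.
  weight 1: 1 codewords.
  weight 4: 1 codewords.
  weight 5: 1 codewords.
Minimum distance d = smallest w > 0 with A_w > 0 = 1.
Sanity: Σ A_w = 4 = 2^2 = 4 ✓.


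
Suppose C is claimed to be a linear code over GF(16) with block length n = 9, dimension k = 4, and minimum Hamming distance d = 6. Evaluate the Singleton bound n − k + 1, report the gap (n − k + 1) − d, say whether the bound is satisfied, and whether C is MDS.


Singleton RHS = n − k + 1 = 6, slack = 0, bound satisfied, MDS.

Singleton bound: d ≤ n − k + 1.
Here n = 9, k = 4, so n − k + 1 = 6.
Given d = 6, check d ≤ 6: YES.
Slack = (n − k + 1) − d = 0.
The code is MDS (slack = 0).
Description: the claimed parameters are [9, 4, 6]_16; such a code would be MDS (meets Singleton bound).


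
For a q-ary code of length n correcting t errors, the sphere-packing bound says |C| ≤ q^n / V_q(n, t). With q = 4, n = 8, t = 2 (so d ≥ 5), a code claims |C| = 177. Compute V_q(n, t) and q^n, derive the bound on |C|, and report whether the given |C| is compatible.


V_q(n, t) = 277, q^n = 65536, Hamming bound = 236, |C| = 177 ≤ bound (satisfied).

Step 1: Compute V_q(n, t) = Σ_{j=0}^2 C(n, j) (q−1)^j.
  j = 0: C(8,0)·(3)^0 = 1·1 = 1.
  j = 1: C(8,1)·(3)^1 = 8·3 = 24.
  j = 2: C(8,2)·(3)^2 = 28·9 = 252.
  V_q(n, t) = 1 + 24 + 252 = 277.
Step 2: q^n = 4^8 = 65536.
Step 3: Hamming bound ⌊q^n / V_q(n,t)⌋ = ⌊65536/277⌋ = 236.
Step 4: Compare |C| = 177 to 236: satisfied.
The claimed |C| lies below the Hamming bound.


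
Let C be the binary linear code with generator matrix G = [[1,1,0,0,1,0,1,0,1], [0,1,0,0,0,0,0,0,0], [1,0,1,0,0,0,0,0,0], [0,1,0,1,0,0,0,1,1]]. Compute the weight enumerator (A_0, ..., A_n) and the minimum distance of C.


Weight distribution: A_0 = 1, A_1 = 1, A_2 = 1, A_3 = 2, A_4 = 3, A_5 = 5, A_6 = 3. Minimum distance d = 1.

Enumerate all 2^4 = 16 messages m ∈ F_2^4.
For each, compute codeword c = mG in F_2^9, then tally its weight.
  m = 0000 → c = 000000000, weight = 0.
  m = 1000 → c = 110010101, weight = 5.
  m = 0100 → c = 010000000, weight = 1.
  m = 1100 → c = 100010101, weight = 4.
  m = 0010 → c = 101000000, weight = 2.
  m = 1010 → c = 011010101, weight = 5.
  m = 0110 → c = 111000000, weight = 3.
  m = 1110 → c = 001010101, weight = 4.
  m = 0001 → c = 010100011, weight = 4.
  m = 1001 → c = 100110110, weight = 5.
  m = 0101 → c = 000100011, weight = 3.
  m = 1101 → c = 110110110, weight = 6.
  m = 0011 → c = 111100011, weight = 6.
  m = 1011 → c = 001110110, weight = 5.
  m = 0111 → c = 101100011, weight = 5.
  m = 1111 → c = 011110110, weight = 6.
Tally weights:
  weight 0: 1 codewords.
  weight 1: 1 codewords.
  weight 2: 1 codewords.
  weight 3: 2 codewords.
  weight 4: 3 codewords.
  weight 5: 5 codewords.
  weight 6: 3 codewords.
Minimum distance d = smallest w > 0 with A_w > 0 = 1.
Sanity: Σ A_w = 16 = 2^4 = 16 ✓.


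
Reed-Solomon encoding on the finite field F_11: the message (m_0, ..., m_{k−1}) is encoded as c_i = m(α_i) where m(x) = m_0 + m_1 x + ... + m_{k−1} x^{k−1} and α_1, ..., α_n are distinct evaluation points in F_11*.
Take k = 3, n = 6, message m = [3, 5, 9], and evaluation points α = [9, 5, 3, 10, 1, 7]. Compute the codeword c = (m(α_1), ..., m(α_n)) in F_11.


c = [7, 0, 0, 7, 6, 6]

Message polynomial: m(x) = 3 + 5·x + 9·x^2 (mod 11).
For each evaluation point α_i, compute m(α_i) mod 11:
  α_1 = 9: Horner steps 9 → 9 → 7, so m(9) = 7.
  α_2 = 5: Horner steps 9 → 6 → 0, so m(5) = 0.
  α_3 = 3: Horner steps 9 → 10 → 0, so m(3) = 0.
  α_4 = 10: Horner steps 9 → 7 → 7, so m(10) = 7.
  α_5 = 1: Horner steps 9 → 3 → 6, so m(1) = 6.
  α_6 = 7: Horner steps 9 → 2 → 6, so m(7) = 6.
Codeword c = [7, 0, 0, 7, 6, 6] ∈ F_11^6.


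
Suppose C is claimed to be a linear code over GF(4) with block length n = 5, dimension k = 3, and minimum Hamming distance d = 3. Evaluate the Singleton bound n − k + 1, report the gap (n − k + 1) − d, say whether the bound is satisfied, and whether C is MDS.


Singleton RHS = n − k + 1 = 3, slack = 0, bound satisfied, MDS.

Singleton bound: d ≤ n − k + 1.
Here n = 5, k = 3, so n − k + 1 = 3.
Given d = 3, check d ≤ 3: YES.
Slack = (n − k + 1) − d = 0.
The code is MDS (slack = 0).
Description: the claimed parameters are [5, 3, 3]_4; such a code would be MDS (meets Singleton bound).


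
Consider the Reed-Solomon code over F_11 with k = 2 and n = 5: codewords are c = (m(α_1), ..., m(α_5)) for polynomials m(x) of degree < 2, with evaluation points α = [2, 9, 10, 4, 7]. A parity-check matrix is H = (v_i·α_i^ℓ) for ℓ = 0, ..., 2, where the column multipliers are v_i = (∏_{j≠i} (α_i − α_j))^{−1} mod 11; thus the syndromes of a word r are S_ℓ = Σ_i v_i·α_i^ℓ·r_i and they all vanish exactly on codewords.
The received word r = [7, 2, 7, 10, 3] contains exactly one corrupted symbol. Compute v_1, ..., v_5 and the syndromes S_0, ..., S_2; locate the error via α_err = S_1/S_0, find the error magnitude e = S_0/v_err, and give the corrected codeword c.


S = (4, 8, 5), error at position 1, error magnitude e = 7, c = [0, 2, 7, 10, 3].

Step 1: column multipliers v_i = (∏_{j≠i}(α_i − α_j))^{−1} mod 11.
  i = 1 (α = 2): (2−9)(2−10)(2−4)(2−7) = (−7)·(−8)·(−2)·(−5) = 560 ≡ 10, so v_1 = 10^{−1} = 10 (mod 11).
  i = 2 (α = 9): (9−2)(9−10)(9−4)(9−7) = 7·(−1)·5·2 = −70 ≡ 7, so v_2 = 7^{−1} = 8 (mod 11).
  i = 3 (α = 10): (10−2)(10−9)(10−4)(10−7) = 8·1·6·3 = 144 ≡ 1, so v_3 = 1^{−1} = 1 (mod 11).
  i = 4 (α = 4): (4−2)(4−9)(4−10)(4−7) = 2·(−5)·(−6)·(−3) = −180 ≡ 7, so v_4 = 7^{−1} = 8 (mod 11).
  i = 5 (α = 7): (7−2)(7−9)(7−10)(7−4) = 5·(−2)·(−3)·3 = 90 ≡ 2, so v_5 = 2^{−1} = 6 (mod 11).
  v = [10, 8, 1, 8, 6].
Step 2: syndromes of r = [7, 2, 7, 10, 3] (all sums mod 11).
  S_0 = Σ v_i r_i = 10·7 + 8·2 + 1·7 + 8·10 + 6·3 = 191 ≡ 4.
  S_1 = Σ v_i α_i r_i = 10·2·7 + 8·9·2 + 1·10·7 + 8·4·10 + 6·7·3 = 800 ≡ 8.
  α_i^2 mod 11 = [4, 4, 1, 5, 5].
  S_2 = Σ v_i α_i^2 r_i = 10·4·7 + 8·4·2 + 1·1·7 + 8·5·10 + 6·5·3 = 841 ≡ 5.
  S = (4, 8, 5) ≠ 0, so r is not a codeword (an error is present).
Step 3: locate the error. For a single error e at position i, S_ℓ = v_i·e·α_i^ℓ, so α_err = S_1/S_0.
  S_0^{−1} = 4^{−1} = 3 (mod 11), so α_err = 8·3 = 24 ≡ 2 = α_1. Error position i = 1.
  Consistency check: S_2/S_1 = 5·7 = 35 ≡ 2 = α_err ✓ (single-error assumption holds).
Step 4: error magnitude e = S_0/v_1 = S_0·∏_{j≠1}(α_1 − α_j) = 4·10 = 40 ≡ 7 (mod 11).
Step 5: correct position 1: c_1 = r_1 − e = 7 − 7 ≡ 0 (mod 11). Hence c = [0, 2, 7, 10, 3].
  Check: interpolating c through the α_i gives m(x) = 1 + 5·x (degree < 2) with m(α_i) = c_i for every i, so c is indeed a codeword.
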